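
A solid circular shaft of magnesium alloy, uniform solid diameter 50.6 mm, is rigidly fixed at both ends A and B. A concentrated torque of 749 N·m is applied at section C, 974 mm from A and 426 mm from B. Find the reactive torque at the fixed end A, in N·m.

228 N·m

With uniform GJ and both ends fixed, compatibility θ_AC = θ_CB gives T_A·a = T_B·b, together with T_A + T_B = T₀.
T_A = T₀·b/(a+b) = 749.0·426/1400 = 227.9 N·m; T_B = 521.1 N·m.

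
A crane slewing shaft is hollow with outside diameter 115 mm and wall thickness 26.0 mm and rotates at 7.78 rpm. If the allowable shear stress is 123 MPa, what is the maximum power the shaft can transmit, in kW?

J = π(d_o⁴ − d_i⁴)/32 = π(0.115⁴ − 0.0630⁴)/32 = 1.562×10^-5 m⁴.
T_max = τ_allow·J/r = 1.23×10^8 × 1.562×10^-5 / 0.0575 = 33420 N·m.
ω = 2π·7.78/60 = 0.8147 rad/s, so P_max = T_max·ω = 2.723×10^4 W.

27.2 kW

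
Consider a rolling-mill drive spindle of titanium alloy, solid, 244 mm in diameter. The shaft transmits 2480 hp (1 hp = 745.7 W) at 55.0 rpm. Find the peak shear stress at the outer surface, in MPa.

ω = 2π·55.0/60 = 5.760 rad/s, so T = P/ω = 2480×745.7 / 5.760 = 321100 N·m.
J = πd⁴/32 = π(0.244)⁴/32 = 3.480×10^-4 m⁴.
τ_max = T·r/J = 321100 × 0.122 / 3.480×10^-4 = 1.126×10^8 Pa.

113 MPa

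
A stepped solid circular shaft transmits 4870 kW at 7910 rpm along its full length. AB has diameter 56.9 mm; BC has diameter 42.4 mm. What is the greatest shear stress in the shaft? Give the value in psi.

ω = 2π·7910/60 = 828.3 rad/s, so T = P/ω = 4870×10³ / 828.3 = 5879 N·m.
Under the same torque, τ_max = 16T/(πd³) is largest where d is smallest — segment BC (d = 42.4 mm).
τ_max = 16·5879/(π·(0.0424)³) = 3.928×10^8 Pa.

57000 psi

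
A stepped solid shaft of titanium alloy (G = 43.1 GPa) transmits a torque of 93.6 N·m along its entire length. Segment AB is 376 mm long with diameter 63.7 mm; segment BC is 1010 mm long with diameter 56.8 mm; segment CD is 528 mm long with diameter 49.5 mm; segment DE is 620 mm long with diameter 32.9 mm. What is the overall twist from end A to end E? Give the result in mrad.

16.3 mrad

J_AB = π(0.0637)⁴/32 = 1.62×10^-6 m⁴; J_BC = π(0.0568)⁴/32 = 1.02×10^-6 m⁴; J_CD = π(0.0495)⁴/32 = 5.89×10^-7 m⁴; J_DE = π(0.0329)⁴/32 = 1.15×10^-7 m⁴.
θ = (T/G)·Σ L_i/J_i = (93.60/43.1×10⁹)·(0.376/1.62×10^-6 + 1.01/1.02×10^-6 + 0.528/5.89×10^-7 + 0.620/1.15×10^-7) = 0.01630 rad.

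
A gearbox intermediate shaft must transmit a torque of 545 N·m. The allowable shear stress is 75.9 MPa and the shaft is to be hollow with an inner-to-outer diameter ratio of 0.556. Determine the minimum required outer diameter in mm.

34.3 mm

For a hollow shaft with d_i/d_o = 0.556: τ_max = 16T/(π d_o³ (1−k⁴)), so d_o = [16T/(π τ_allow (1−k⁴))]^(1/3) = [16·545.0/(π·7.59×10^7·0.9044)]^(1/3) = 0.03432 m.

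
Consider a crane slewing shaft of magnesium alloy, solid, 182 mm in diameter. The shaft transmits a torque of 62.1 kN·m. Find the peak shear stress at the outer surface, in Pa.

5.25e7 Pa

J = πd⁴/32 = π(0.182)⁴/32 = 1.077×10^-4 m⁴.
τ_max = T·r/J = 62100 × 0.0910 / 1.077×10^-4 = 5.246×10^7 Pa.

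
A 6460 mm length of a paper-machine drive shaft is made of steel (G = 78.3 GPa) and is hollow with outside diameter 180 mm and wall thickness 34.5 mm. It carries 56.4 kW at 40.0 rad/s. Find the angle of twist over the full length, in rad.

0.00132 rad

ω = 40.0 rad/s, so T = P/ω = 56.4×10³ / 40.00 = 1410 N·m.
J = π(d_o⁴ − d_i⁴)/32 = π(0.180⁴ − 0.111⁴)/32 = 8.816×10^-5 m⁴.
θ = T·L/(G·J) = 1410 × 6.46 / (78.3×10⁹ × 8.816×10^-5) = 1.320×10^-3 rad.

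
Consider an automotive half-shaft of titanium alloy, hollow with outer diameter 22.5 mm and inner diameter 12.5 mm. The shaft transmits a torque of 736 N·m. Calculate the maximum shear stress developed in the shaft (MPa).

J = π(d_o⁴ − d_i⁴)/32 = π(0.0225⁴ − 0.0125⁴)/32 = 2.276×10^-8 m⁴.
τ_max = T·r/J = 736.0 × 0.0112 / 2.276×10^-8 = 3.637×10^8 Pa.

364 MPa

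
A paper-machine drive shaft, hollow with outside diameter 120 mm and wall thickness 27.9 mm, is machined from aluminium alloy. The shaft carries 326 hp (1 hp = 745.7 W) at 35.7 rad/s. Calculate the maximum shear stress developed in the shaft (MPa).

ω = 35.7 rad/s, so T = P/ω = 326×745.7 / 35.70 = 6809 N·m.
J = π(d_o⁴ − d_i⁴)/32 = π(0.120⁴ − 0.0642⁴)/32 = 1.869×10^-5 m⁴.
τ_max = T·r/J = 6809 × 0.0600 / 1.869×10^-5 = 2.186×10^7 Pa.

21.9 MPa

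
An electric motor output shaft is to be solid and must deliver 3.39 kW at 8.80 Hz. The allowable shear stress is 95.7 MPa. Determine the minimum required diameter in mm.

14.8 mm

ω = 2π·8.80 = 55.29 rad/s, so T = P/ω = 3.39×10³ / 55.29 = 61.31 N·m.
For a solid shaft τ_max = 16T/(πd³), so d = (16T/(π τ_allow))^(1/3) = (16·61.31/(π·9.57×10^7))^(1/3) = 0.01483 m.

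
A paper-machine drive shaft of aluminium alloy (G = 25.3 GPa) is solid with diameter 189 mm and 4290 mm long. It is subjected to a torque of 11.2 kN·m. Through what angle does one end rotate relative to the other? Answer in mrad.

J = πd⁴/32 = π(0.189)⁴/32 = 1.253×10^-4 m⁴.
θ = T·L/(G·J) = 11200 × 4.29 / (25.3×10⁹ × 1.253×10^-4) = 0.01516 rad.

15.2 mrad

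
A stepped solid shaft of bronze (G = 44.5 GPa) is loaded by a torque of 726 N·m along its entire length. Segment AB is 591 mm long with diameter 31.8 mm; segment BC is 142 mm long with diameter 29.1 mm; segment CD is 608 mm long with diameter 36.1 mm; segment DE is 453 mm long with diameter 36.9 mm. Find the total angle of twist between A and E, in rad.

J_AB = π(0.0318)⁴/32 = 1.00×10^-7 m⁴; J_BC = π(0.0291)⁴/32 = 7.04×10^-8 m⁴; J_CD = π(0.0361)⁴/32 = 1.67×10^-7 m⁴; J_DE = π(0.0369)⁴/32 = 1.82×10^-7 m⁴.
θ = (T/G)·Σ L_i/J_i = (726.0/44.5×10⁹)·(0.591/1.00×10^-7 + 0.142/7.04×10^-8 + 0.608/1.67×10^-7 + 0.453/1.82×10^-7) = 0.2290 rad.

0.229 rad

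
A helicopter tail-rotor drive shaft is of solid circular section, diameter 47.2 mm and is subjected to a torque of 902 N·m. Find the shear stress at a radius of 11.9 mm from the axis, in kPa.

J = πd⁴/32 = π(0.0472)⁴/32 = 4.873×10^-7 m⁴.
Shear stress varies linearly with radius: τ = T·r/J = 902.0 × 0.0119 / 4.873×10^-7 = 2.203×10^7 Pa.

22000 kPa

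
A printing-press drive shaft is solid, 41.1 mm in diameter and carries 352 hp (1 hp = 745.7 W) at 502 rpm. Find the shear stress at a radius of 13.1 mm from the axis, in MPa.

ω = 2π·502/60 = 52.57 rad/s, so T = P/ω = 352×745.7 / 52.57 = 4993 N·m.
J = πd⁴/32 = π(0.0411)⁴/32 = 2.801×10^-7 m⁴.
Shear stress varies linearly with radius: τ = T·r/J = 4993 × 0.0131 / 2.801×10^-7 = 2.335×10^8 Pa.

233 MPa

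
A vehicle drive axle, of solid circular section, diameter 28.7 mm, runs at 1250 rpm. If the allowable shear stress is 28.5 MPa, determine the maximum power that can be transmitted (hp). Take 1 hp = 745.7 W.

J = πd⁴/32 = π(0.0287)⁴/32 = 6.661×10^-8 m⁴.
T_max = τ_allow·J/r = 2.85×10^7 × 6.661×10^-8 / 0.0143 = 132.3 N·m.
ω = 2π·1250/60 = 130.9 rad/s, so P_max = T_max·ω = 1.732×10^4 W.

23.2 hp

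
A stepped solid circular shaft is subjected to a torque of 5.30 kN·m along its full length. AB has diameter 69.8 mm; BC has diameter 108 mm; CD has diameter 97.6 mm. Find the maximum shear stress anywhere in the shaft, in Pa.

7.94e7 Pa

Under the same torque, τ_max = 16T/(πd³) is largest where d is smallest — segment AB (d = 69.8 mm).
τ_max = 16·5300/(π·(0.0698)³) = 7.937×10^7 Pa.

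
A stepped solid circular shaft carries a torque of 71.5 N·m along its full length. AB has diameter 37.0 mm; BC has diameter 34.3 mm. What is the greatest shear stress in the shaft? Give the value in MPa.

Under the same torque, τ_max = 16T/(πd³) is largest where d is smallest — segment BC (d = 34.3 mm).
τ_max = 16·71.50/(π·(0.0343)³) = 9.024×10^6 Pa.

9.02 MPa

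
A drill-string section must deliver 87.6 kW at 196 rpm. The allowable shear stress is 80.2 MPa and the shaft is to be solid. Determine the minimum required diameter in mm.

64.7 mm

ω = 2π·196/60 = 20.53 rad/s, so T = P/ω = 87.6×10³ / 20.53 = 4268 N·m.
For a solid shaft τ_max = 16T/(πd³), so d = (16T/(π τ_allow))^(1/3) = (16·4268/(π·8.02×10^7))^(1/3) = 0.06472 m.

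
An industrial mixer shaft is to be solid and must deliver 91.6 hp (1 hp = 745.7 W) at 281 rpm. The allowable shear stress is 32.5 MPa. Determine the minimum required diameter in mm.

71.4 mm

ω = 2π·281/60 = 29.43 rad/s, so T = P/ω = 91.6×745.7 / 29.43 = 2321 N·m.
For a solid shaft τ_max = 16T/(πd³), so d = (16T/(π τ_allow))^(1/3) = (16·2321/(π·3.25×10^7))^(1/3) = 0.07138 m.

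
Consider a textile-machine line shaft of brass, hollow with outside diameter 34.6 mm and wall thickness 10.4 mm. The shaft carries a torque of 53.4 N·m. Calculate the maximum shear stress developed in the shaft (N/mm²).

6.74 N/mm²

J = π(d_o⁴ − d_i⁴)/32 = π(0.0346⁴ − 0.0138⁴)/32 = 1.371×10^-7 m⁴.
τ_max = T·r/J = 53.40 × 0.0173 / 1.371×10^-7 = 6.736×10^6 Pa.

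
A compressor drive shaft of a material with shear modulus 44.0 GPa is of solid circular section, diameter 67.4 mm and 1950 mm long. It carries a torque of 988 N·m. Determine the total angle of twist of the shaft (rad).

0.0216 rad

J = πd⁴/32 = π(0.0674)⁴/32 = 2.026×10^-6 m⁴.
θ = T·L/(G·J) = 988.0 × 1.95 / (44.0×10⁹ × 2.026×10^-6) = 0.02161 rad.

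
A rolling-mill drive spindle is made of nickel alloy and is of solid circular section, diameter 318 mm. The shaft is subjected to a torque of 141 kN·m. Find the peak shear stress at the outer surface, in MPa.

22.3 MPa

J = πd⁴/32 = π(0.318)⁴/32 = 1.004×10^-3 m⁴.
τ_max = T·r/J = 141000 × 0.159 / 1.004×10^-3 = 2.233×10^7 Pa.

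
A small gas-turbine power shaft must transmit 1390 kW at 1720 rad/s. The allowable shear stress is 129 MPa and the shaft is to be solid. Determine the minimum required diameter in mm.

31.7 mm

ω = 1720 rad/s, so T = P/ω = 1390×10³ / 1720 = 808.1 N·m.
For a solid shaft τ_max = 16T/(πd³), so d = (16T/(π τ_allow))^(1/3) = (16·808.1/(π·1.29×10^8))^(1/3) = 0.03172 m.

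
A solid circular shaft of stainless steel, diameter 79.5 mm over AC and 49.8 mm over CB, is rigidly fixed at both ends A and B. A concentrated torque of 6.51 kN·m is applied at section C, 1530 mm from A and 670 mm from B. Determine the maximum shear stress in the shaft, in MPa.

69.8 MPa

Compatibility: T_A·a/J_AC = T_B·b/J_CB with T_A + T_B = T₀.
J_AC = 3.92×10^-6 m⁴, J_CB = 6.04×10^-7 m⁴, so T_A = T₀·(J_AC/a)/((J_AC/a)+(J_CB/b)) = 4816 N·m, T_B = 1694 N·m.
τ in each portion: τ_AC = 4.88×10^7 Pa, τ_CB = 6.98×10^7 Pa; maximum is in CB.
τ_max = T_CB·r/J = 1694·0.0249/6.04×10^-7 = 6.984×10^7 Pa.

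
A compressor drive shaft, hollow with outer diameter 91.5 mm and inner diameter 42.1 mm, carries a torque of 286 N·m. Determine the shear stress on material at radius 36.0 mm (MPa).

1.57 MPa

J = π(d_o⁴ − d_i⁴)/32 = π(0.0915⁴ − 0.0421⁴)/32 = 6.573×10^-6 m⁴.
Shear stress varies linearly with radius: τ = T·r/J = 286.0 × 0.0360 / 6.573×10^-6 = 1.566×10^6 Pa.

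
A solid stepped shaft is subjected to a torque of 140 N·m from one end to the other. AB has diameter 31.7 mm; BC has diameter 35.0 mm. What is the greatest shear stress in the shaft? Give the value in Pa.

2.24e7 Pa

Under the same torque, τ_max = 16T/(πd³) is largest where d is smallest — segment AB (d = 31.7 mm).
τ_max = 16·140.0/(π·(0.0317)³) = 2.238×10^7 Pa.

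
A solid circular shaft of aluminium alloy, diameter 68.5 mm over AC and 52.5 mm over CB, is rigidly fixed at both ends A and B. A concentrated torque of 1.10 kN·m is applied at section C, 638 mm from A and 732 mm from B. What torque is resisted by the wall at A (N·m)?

Compatibility: T_A·a/J_AC = T_B·b/J_CB with T_A + T_B = T₀.
J_AC = 2.16×10^-6 m⁴, J_CB = 7.46×10^-7 m⁴, so T_A = T₀·(J_AC/a)/((J_AC/a)+(J_CB/b)) = 845.7 N·m, T_B = 254.3 N·m.

846 N·m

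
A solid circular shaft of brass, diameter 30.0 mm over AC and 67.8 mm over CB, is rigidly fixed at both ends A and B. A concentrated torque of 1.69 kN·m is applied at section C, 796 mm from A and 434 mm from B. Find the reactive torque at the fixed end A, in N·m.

34.6 N·m

Compatibility: T_A·a/J_AC = T_B·b/J_CB with T_A + T_B = T₀.
J_AC = 7.95×10^-8 m⁴, J_CB = 2.07×10^-6 m⁴, so T_A = T₀·(J_AC/a)/((J_AC/a)+(J_CB/b)) = 34.60 N·m, T_B = 1655 N·m.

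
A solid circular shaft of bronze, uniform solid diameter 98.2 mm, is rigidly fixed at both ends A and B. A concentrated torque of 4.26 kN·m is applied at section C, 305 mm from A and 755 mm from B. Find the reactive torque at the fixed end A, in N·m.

3030 N·m

With uniform GJ and both ends fixed, compatibility θ_AC = θ_CB gives T_A·a = T_B·b, together with T_A + T_B = T₀.
T_A = T₀·b/(a+b) = 4260·755/1060 = 3034 N·m; T_B = 1226 N·m.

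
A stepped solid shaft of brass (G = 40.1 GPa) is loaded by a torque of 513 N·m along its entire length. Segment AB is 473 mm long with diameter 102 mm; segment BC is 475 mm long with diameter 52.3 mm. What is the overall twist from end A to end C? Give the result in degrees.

0.507°

J_AB = π(0.102)⁴/32 = 1.06×10^-5 m⁴; J_BC = π(0.0523)⁴/32 = 7.35×10^-7 m⁴.
θ = (T/G)·Σ L_i/J_i = (513.0/40.1×10⁹)·(0.473/1.06×10^-5 + 0.475/7.35×10^-7) = 8.842×10^-3 rad.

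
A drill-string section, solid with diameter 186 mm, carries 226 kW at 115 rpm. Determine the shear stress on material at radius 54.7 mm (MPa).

8.74 MPa

ω = 2π·115/60 = 12.04 rad/s, so T = P/ω = 226×10³ / 12.04 = 18770 N·m.
J = πd⁴/32 = π(0.186)⁴/32 = 1.175×10^-4 m⁴.
Shear stress varies linearly with radius: τ = T·r/J = 18770 × 0.0547 / 1.175×10^-4 = 8.736×10^6 Pa.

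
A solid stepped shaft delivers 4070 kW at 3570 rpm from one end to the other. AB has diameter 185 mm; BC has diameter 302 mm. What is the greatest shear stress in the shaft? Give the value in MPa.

ω = 2π·3570/60 = 373.8 rad/s, so T = P/ω = 4070×10³ / 373.8 = 10890 N·m.
Under the same torque, τ_max = 16T/(πd³) is largest where d is smallest — segment AB (d = 185 mm).
τ_max = 16·10890/(π·(0.185)³) = 8.757×10^6 Pa.

8.76 MPa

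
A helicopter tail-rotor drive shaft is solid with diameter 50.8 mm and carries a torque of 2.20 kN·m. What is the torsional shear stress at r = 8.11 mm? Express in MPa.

27.3 MPa

J = πd⁴/32 = π(0.0508)⁴/32 = 6.538×10^-7 m⁴.
Shear stress varies linearly with radius: τ = T·r/J = 2200 × 0.00811 / 6.538×10^-7 = 2.729×10^7 Pa.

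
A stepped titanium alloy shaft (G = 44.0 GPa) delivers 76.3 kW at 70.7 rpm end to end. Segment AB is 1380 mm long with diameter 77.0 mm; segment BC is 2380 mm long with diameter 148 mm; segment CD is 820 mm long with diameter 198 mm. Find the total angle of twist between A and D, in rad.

ω = 2π·70.7/60 = 7.404 rad/s, so T = P/ω = 76.3×10³ / 7.404 = 10310 N·m.
J_AB = π(0.0770)⁴/32 = 3.45×10^-6 m⁴; J_BC = π(0.148)⁴/32 = 4.71×10^-5 m⁴; J_CD = π(0.198)⁴/32 = 1.51×10^-4 m⁴.
θ = (T/G)·Σ L_i/J_i = (10310/44.0×10⁹)·(1.38/3.45×10^-6 + 2.38/4.71×10^-5 + 0.820/1.51×10^-4) = 0.1068 rad.

0.107 rad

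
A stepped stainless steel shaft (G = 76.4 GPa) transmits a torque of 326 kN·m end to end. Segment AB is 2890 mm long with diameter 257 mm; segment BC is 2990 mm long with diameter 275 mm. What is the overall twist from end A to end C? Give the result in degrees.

J_AB = π(0.257)⁴/32 = 4.28×10^-4 m⁴; J_BC = π(0.275)⁴/32 = 5.61×10^-4 m⁴.
θ = (T/G)·Σ L_i/J_i = (326000/76.4×10⁹)·(2.89/4.28×10^-4 + 2.99/5.61×10^-4) = 0.05152 rad.

2.95°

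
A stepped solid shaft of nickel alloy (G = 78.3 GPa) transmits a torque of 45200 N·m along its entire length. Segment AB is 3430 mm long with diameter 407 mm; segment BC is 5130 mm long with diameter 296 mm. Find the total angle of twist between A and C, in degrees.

0.267°

J_AB = π(0.407)⁴/32 = 2.69×10^-3 m⁴; J_BC = π(0.296)⁴/32 = 7.54×10^-4 m⁴.
θ = (T/G)·Σ L_i/J_i = (45200/78.3×10⁹)·(3.43/2.69×10^-3 + 5.13/7.54×10^-4) = 4.664×10^-3 rad.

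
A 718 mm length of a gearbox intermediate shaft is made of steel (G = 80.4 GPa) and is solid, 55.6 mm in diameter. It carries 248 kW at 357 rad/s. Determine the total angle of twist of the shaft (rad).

ω = 357 rad/s, so T = P/ω = 248×10³ / 357.0 = 694.7 N·m.
J = πd⁴/32 = π(0.0556)⁴/32 = 9.382×10^-7 m⁴.
θ = T·L/(G·J) = 694.7 × 0.718 / (80.4×10⁹ × 9.382×10^-7) = 6.612×10^-3 rad.

0.00661 rad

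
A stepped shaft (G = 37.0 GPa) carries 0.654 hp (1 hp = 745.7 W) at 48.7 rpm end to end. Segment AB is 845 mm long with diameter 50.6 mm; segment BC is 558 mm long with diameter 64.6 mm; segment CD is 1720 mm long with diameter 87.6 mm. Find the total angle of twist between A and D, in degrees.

ω = 2π·48.7/60 = 5.100 rad/s, so T = P/ω = 0.654×745.7 / 5.100 = 95.63 N·m.
J_AB = π(0.0506)⁴/32 = 6.44×10^-7 m⁴; J_BC = π(0.0646)⁴/32 = 1.71×10^-6 m⁴; J_CD = π(0.0876)⁴/32 = 5.78×10^-6 m⁴.
θ = (T/G)·Σ L_i/J_i = (95.63/37.0×10⁹)·(0.845/6.44×10^-7 + 0.558/1.71×10^-6 + 1.72/5.78×10^-6) = 5.006×10^-3 rad.

0.287°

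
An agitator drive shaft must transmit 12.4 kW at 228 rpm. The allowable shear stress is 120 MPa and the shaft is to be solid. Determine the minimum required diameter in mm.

ω = 2π·228/60 = 23.88 rad/s, so T = P/ω = 12.4×10³ / 23.88 = 519.3 N·m.
For a solid shaft τ_max = 16T/(πd³), so d = (16T/(π τ_allow))^(1/3) = (16·519.3/(π·1.20×10^8))^(1/3) = 0.02804 m.

28.0 mm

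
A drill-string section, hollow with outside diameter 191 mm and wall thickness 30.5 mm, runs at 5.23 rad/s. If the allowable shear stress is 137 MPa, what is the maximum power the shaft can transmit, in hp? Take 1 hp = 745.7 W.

1030 hp

J = π(d_o⁴ − d_i⁴)/32 = π(0.191⁴ − 0.130⁴)/32 = 1.026×10^-4 m⁴.
T_max = τ_allow·J/r = 1.37×10^8 × 1.026×10^-4 / 0.0955 = 147200 N·m.
ω = 5.23 rad/s, so P_max = T_max·ω = 7.699×10^5 W.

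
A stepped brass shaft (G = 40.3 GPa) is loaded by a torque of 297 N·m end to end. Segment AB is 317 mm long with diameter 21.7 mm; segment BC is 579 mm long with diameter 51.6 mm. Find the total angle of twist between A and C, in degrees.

6.50°

J_AB = π(0.0217)⁴/32 = 2.18×10^-8 m⁴; J_BC = π(0.0516)⁴/32 = 6.96×10^-7 m⁴.
θ = (T/G)·Σ L_i/J_i = (297.0/40.3×10⁹)·(0.317/2.18×10^-8 + 0.579/6.96×10^-7) = 0.1134 rad.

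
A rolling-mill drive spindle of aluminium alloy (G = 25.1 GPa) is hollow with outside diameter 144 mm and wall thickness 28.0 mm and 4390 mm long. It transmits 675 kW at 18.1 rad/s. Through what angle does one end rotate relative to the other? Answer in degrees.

ω = 18.1 rad/s, so T = P/ω = 675×10³ / 18.10 = 37290 N·m.
J = π(d_o⁴ − d_i⁴)/32 = π(0.144⁴ − 0.0880⁴)/32 = 3.633×10^-5 m⁴.
θ = T·L/(G·J) = 37290 × 4.39 / (25.1×10⁹ × 3.633×10^-5) = 0.1796 rad.

10.3°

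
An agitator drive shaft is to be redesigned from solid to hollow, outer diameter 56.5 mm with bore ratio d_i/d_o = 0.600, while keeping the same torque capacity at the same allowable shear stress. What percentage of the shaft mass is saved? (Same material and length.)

Equal τ_max and T ⇒ the solid shaft needs d_s³ = d_o³(1−k⁴), so d_s = 56.5·(1−0.600⁴)^(1/3) = 53.95 mm.
Area ratio A_h/A_s = d_o²(1−k²)/d_s² = (1−k²)/(1−k⁴)^(2/3) = 0.7020.
Mass saving = 1 − 0.7020 = 29.8 %.

29.8 %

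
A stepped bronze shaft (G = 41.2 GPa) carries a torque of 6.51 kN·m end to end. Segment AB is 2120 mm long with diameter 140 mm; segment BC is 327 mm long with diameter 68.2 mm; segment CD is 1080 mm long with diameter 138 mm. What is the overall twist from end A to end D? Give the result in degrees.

J_AB = π(0.140)⁴/32 = 3.77×10^-5 m⁴; J_BC = π(0.0682)⁴/32 = 2.12×10^-6 m⁴; J_CD = π(0.138)⁴/32 = 3.56×10^-5 m⁴.
θ = (T/G)·Σ L_i/J_i = (6510/41.2×10⁹)·(2.12/3.77×10^-5 + 0.327/2.12×10^-6 + 1.08/3.56×10^-5) = 0.03800 rad.

2.18°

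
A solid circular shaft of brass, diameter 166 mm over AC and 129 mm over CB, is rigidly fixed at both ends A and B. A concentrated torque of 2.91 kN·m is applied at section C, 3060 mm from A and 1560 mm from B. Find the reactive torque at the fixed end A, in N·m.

Compatibility: T_A·a/J_AC = T_B·b/J_CB with T_A + T_B = T₀.
J_AC = 7.45×10^-5 m⁴, J_CB = 2.72×10^-5 m⁴, so T_A = T₀·(J_AC/a)/((J_AC/a)+(J_CB/b)) = 1696 N·m, T_B = 1214 N·m.

1700 N·m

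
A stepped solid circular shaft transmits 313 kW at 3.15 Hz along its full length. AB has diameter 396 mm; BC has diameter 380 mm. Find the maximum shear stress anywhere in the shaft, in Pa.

ω = 2π·3.15 = 19.79 rad/s, so T = P/ω = 313×10³ / 19.79 = 15810 N·m.
Under the same torque, τ_max = 16T/(πd³) is largest where d is smallest — segment BC (d = 380 mm).
τ_max = 16·15810/(π·(0.380)³) = 1.468×10^6 Pa.

1.47e6 Pa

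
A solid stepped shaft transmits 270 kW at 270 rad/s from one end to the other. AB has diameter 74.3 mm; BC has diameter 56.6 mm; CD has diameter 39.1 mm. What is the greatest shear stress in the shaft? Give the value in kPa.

85200 kPa

ω = 270 rad/s, so T = P/ω = 270×10³ / 270.0 = 1000 N·m.
Under the same torque, τ_max = 16T/(πd³) is largest where d is smallest — segment CD (d = 39.1 mm).
τ_max = 16·1000/(π·(0.0391)³) = 8.520×10^7 Pa.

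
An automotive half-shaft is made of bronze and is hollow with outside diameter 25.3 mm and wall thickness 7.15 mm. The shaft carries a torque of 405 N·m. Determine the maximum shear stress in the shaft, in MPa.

J = π(d_o⁴ − d_i⁴)/32 = π(0.0253⁴ − 0.0110⁴)/32 = 3.879×10^-8 m⁴.
τ_max = T·r/J = 405.0 × 0.0126 / 3.879×10^-8 = 1.321×10^8 Pa.

132 MPa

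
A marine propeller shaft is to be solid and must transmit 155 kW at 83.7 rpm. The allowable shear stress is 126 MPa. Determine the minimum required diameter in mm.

ω = 2π·83.7/60 = 8.765 rad/s, so T = P/ω = 155×10³ / 8.765 = 17680 N·m.
For a solid shaft τ_max = 16T/(πd³), so d = (16T/(π τ_allow))^(1/3) = (16·17680/(π·1.26×10^8))^(1/3) = 0.08941 m.

89.4 mm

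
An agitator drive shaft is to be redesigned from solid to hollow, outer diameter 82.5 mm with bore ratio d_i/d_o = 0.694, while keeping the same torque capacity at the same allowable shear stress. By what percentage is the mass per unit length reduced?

Equal τ_max and T ⇒ the solid shaft needs d_s³ = d_o³(1−k⁴), so d_s = 82.5·(1−0.694⁴)^(1/3) = 75.55 mm.
Area ratio A_h/A_s = d_o²(1−k²)/d_s² = (1−k²)/(1−k⁴)^(2/3) = 0.6181.
Mass saving = 1 − 0.6181 = 38.2 %.

38.2 %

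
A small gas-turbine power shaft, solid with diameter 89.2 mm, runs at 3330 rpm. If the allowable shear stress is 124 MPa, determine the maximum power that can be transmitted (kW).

6030 kW

J = πd⁴/32 = π(0.0892)⁴/32 = 6.215×10^-6 m⁴.
T_max = τ_allow·J/r = 1.24×10^8 × 6.215×10^-6 / 0.0446 = 17280 N·m.
ω = 2π·3330/60 = 348.7 rad/s, so P_max = T_max·ω = 6.026×10^6 W.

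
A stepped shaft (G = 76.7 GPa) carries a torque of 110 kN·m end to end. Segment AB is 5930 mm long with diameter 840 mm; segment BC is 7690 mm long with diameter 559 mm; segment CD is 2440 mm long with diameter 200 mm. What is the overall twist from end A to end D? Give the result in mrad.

23.6 mrad

J_AB = π(0.840)⁴/32 = 0.0489 m⁴; J_BC = π(0.559)⁴/32 = 9.59×10^-3 m⁴; J_CD = π(0.200)⁴/32 = 1.57×10^-4 m⁴.
θ = (T/G)·Σ L_i/J_i = (110000/76.7×10⁹)·(5.93/0.0489 + 7.69/9.59×10^-3 + 2.44/1.57×10^-4) = 0.02360 rad.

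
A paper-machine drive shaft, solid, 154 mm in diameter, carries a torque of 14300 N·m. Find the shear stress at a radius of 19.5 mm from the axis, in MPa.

J = πd⁴/32 = π(0.154)⁴/32 = 5.522×10^-5 m⁴.
Shear stress varies linearly with radius: τ = T·r/J = 14300 × 0.0195 / 5.522×10^-5 = 5.050×10^6 Pa.

5.05 MPa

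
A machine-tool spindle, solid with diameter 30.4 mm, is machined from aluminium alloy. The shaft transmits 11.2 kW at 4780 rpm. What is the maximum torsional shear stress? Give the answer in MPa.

4.06 MPa

ω = 2π·4780/60 = 500.6 rad/s, so T = P/ω = 11.2×10³ / 500.6 = 22.37 N·m.
J = πd⁴/32 = π(0.0304)⁴/32 = 8.385×10^-8 m⁴.
τ_max = T·r/J = 22.37 × 0.0152 / 8.385×10^-8 = 4.056×10^6 Pa.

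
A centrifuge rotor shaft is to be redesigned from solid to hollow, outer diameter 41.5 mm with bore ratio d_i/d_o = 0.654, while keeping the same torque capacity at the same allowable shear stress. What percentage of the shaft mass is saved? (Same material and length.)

34.5 %

Equal τ_max and T ⇒ the solid shaft needs d_s³ = d_o³(1−k⁴), so d_s = 41.5·(1−0.654⁴)^(1/3) = 38.80 mm.
Area ratio A_h/A_s = d_o²(1−k²)/d_s² = (1−k²)/(1−k⁴)^(2/3) = 0.6548.
Mass saving = 1 − 0.6548 = 34.5 %.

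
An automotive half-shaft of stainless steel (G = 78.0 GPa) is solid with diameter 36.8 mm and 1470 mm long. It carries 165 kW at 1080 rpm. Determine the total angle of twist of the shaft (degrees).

8.75°

ω = 2π·1080/60 = 113.1 rad/s, so T = P/ω = 165×10³ / 113.1 = 1459 N·m.
J = πd⁴/32 = π(0.0368)⁴/32 = 1.800×10^-7 m⁴.
θ = T·L/(G·J) = 1459 × 1.47 / (78.0×10⁹ × 1.800×10^-7) = 0.1527 rad.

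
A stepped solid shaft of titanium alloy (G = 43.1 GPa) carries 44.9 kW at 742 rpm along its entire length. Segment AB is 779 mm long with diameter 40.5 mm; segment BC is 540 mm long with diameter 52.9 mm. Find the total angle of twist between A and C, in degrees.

2.81°

ω = 2π·742/60 = 77.70 rad/s, so T = P/ω = 44.9×10³ / 77.70 = 577.8 N·m.
J_AB = π(0.0405)⁴/32 = 2.64×10^-7 m⁴; J_BC = π(0.0529)⁴/32 = 7.69×10^-7 m⁴.
θ = (T/G)·Σ L_i/J_i = (577.8/43.1×10⁹)·(0.779/2.64×10^-7 + 0.540/7.69×10^-7) = 0.04896 rad.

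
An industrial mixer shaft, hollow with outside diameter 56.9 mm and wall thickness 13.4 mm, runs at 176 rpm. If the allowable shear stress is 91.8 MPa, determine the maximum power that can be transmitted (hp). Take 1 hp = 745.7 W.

J = π(d_o⁴ − d_i⁴)/32 = π(0.0569⁴ − 0.0301⁴)/32 = 9.485×10^-7 m⁴.
T_max = τ_allow·J/r = 9.18×10^7 × 9.485×10^-7 / 0.0284 = 3061 N·m.
ω = 2π·176/60 = 18.43 rad/s, so P_max = T_max·ω = 5.641×10^4 W.

75.6 hp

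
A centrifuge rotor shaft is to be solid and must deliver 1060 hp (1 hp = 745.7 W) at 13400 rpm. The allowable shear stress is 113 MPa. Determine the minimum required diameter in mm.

ω = 2π·13400/60 = 1403 rad/s, so T = P/ω = 1060×745.7 / 1403 = 563.3 N·m.
For a solid shaft τ_max = 16T/(πd³), so d = (16T/(π τ_allow))^(1/3) = (16·563.3/(π·1.13×10^8))^(1/3) = 0.02939 m.

29.4 mm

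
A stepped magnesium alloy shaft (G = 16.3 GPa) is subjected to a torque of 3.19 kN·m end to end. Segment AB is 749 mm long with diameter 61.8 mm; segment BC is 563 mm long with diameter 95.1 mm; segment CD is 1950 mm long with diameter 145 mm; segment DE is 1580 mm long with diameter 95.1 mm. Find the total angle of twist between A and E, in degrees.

J_AB = π(0.0618)⁴/32 = 1.43×10^-6 m⁴; J_BC = π(0.0951)⁴/32 = 8.03×10^-6 m⁴; J_CD = π(0.145)⁴/32 = 4.34×10^-5 m⁴; J_DE = π(0.0951)⁴/32 = 8.03×10^-6 m⁴.
θ = (T/G)·Σ L_i/J_i = (3190/16.3×10⁹)·(0.749/1.43×10^-6 + 0.563/8.03×10^-6 + 1.95/4.34×10^-5 + 1.58/8.03×10^-6) = 0.1634 rad.

9.36°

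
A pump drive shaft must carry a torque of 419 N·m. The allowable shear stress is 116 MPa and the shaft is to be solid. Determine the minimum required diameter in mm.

26.4 mm

For a solid shaft τ_max = 16T/(πd³), so d = (16T/(π τ_allow))^(1/3) = (16·419.0/(π·1.16×10^8))^(1/3) = 0.02640 m.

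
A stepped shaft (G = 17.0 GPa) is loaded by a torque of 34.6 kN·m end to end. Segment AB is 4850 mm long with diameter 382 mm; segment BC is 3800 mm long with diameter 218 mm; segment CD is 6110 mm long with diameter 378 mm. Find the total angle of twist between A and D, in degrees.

J_AB = π(0.382)⁴/32 = 2.09×10^-3 m⁴; J_BC = π(0.218)⁴/32 = 2.22×10^-4 m⁴; J_CD = π(0.378)⁴/32 = 2.00×10^-3 m⁴.
θ = (T/G)·Σ L_i/J_i = (34600/17.0×10⁹)·(4.85/2.09×10^-3 + 3.80/2.22×10^-4 + 6.11/2.00×10^-3) = 0.04581 rad.

2.62°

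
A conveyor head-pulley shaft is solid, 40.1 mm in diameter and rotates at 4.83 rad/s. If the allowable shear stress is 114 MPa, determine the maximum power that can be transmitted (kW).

6.97 kW

J = πd⁴/32 = π(0.0401)⁴/32 = 2.539×10^-7 m⁴.
T_max = τ_allow·J/r = 1.14×10^8 × 2.539×10^-7 / 0.0201 = 1443 N·m.
ω = 4.83 rad/s, so P_max = T_max·ω = 6971 W.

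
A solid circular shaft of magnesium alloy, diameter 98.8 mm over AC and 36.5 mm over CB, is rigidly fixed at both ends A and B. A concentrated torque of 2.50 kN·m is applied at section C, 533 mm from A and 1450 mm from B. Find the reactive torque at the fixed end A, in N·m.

Compatibility: T_A·a/J_AC = T_B·b/J_CB with T_A + T_B = T₀.
J_AC = 9.35×10^-6 m⁴, J_CB = 1.74×10^-7 m⁴, so T_A = T₀·(J_AC/a)/((J_AC/a)+(J_CB/b)) = 2483 N·m, T_B = 17.00 N·m.

2480 N·m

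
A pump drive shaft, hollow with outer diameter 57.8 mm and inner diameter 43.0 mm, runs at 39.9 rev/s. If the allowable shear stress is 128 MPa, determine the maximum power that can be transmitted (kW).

J = π(d_o⁴ − d_i⁴)/32 = π(0.0578⁴ − 0.0430⁴)/32 = 7.601×10^-7 m⁴.
T_max = τ_allow·J/r = 1.28×10^8 × 7.601×10^-7 / 0.0289 = 3367 N·m.
ω = 2π·39.9 = 250.7 rad/s, so P_max = T_max·ω = 8.440×10^5 W.

844 kW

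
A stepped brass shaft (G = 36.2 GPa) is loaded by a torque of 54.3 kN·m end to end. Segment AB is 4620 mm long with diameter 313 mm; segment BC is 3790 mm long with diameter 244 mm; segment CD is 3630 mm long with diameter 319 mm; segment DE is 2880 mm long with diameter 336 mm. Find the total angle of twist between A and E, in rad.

0.0325 rad

J_AB = π(0.313)⁴/32 = 9.42×10^-4 m⁴; J_BC = π(0.244)⁴/32 = 3.48×10^-4 m⁴; J_CD = π(0.319)⁴/32 = 1.02×10^-3 m⁴; J_DE = π(0.336)⁴/32 = 1.25×10^-3 m⁴.
θ = (T/G)·Σ L_i/J_i = (54300/36.2×10⁹)·(4.62/9.42×10^-4 + 3.79/3.48×10^-4 + 3.63/1.02×10^-3 + 2.88/1.25×10^-3) = 0.03250 rad.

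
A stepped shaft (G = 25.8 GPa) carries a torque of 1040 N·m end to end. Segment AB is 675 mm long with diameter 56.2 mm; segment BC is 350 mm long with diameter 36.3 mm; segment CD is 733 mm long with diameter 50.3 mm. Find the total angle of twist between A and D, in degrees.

J_AB = π(0.0562)⁴/32 = 9.79×10^-7 m⁴; J_BC = π(0.0363)⁴/32 = 1.70×10^-7 m⁴; J_CD = π(0.0503)⁴/32 = 6.28×10^-7 m⁴.
θ = (T/G)·Σ L_i/J_i = (1040/25.8×10⁹)·(0.675/9.79×10^-7 + 0.350/1.70×10^-7 + 0.733/6.28×10^-7) = 0.1576 rad.

9.03°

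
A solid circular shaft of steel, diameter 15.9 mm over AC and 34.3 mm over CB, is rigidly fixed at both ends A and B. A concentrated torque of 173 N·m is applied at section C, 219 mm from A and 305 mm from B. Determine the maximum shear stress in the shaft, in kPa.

20500 kPa

Compatibility: T_A·a/J_AC = T_B·b/J_CB with T_A + T_B = T₀.
J_AC = 6.27×10^-9 m⁴, J_CB = 1.36×10^-7 m⁴, so T_A = T₀·(J_AC/a)/((J_AC/a)+(J_CB/b)) = 10.45 N·m, T_B = 162.5 N·m.
τ in each portion: τ_AC = 1.32×10^7 Pa, τ_CB = 2.05×10^7 Pa; maximum is in CB.
τ_max = T_CB·r/J = 162.5·0.0171/1.36×10^-7 = 2.051×10^7 Pa.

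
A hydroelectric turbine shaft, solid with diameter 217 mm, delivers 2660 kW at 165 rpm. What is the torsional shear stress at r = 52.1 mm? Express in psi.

ω = 2π·165/60 = 17.28 rad/s, so T = P/ω = 2660×10³ / 17.28 = 153900 N·m.
J = πd⁴/32 = π(0.217)⁴/32 = 2.177×10^-4 m⁴.
Shear stress varies linearly with radius: τ = T·r/J = 153900 × 0.0521 / 2.177×10^-4 = 3.684×10^7 Pa.

5340 psi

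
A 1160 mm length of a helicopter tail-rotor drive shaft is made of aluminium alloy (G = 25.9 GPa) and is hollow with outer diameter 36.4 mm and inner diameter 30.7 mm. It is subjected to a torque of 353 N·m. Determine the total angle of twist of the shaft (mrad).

J = π(d_o⁴ − d_i⁴)/32 = π(0.0364⁴ − 0.0307⁴)/32 = 8.514×10^-8 m⁴.
θ = T·L/(G·J) = 353.0 × 1.16 / (25.9×10⁹ × 8.514×10^-8) = 0.1857 rad.

186 mrad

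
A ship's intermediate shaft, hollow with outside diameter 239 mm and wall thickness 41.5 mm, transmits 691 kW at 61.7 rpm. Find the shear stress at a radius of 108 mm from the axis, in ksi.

ω = 2π·61.7/60 = 6.461 rad/s, so T = P/ω = 691×10³ / 6.461 = 106900 N·m.
J = π(d_o⁴ − d_i⁴)/32 = π(0.239⁴ − 0.156⁴)/32 = 2.622×10^-4 m⁴.
Shear stress varies linearly with radius: τ = T·r/J = 106900 × 0.108 / 2.622×10^-4 = 4.405×10^7 Pa.

6.39 ksi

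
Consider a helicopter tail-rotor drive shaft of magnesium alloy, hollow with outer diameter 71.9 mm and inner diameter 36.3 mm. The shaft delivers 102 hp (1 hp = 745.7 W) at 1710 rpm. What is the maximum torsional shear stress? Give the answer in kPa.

ω = 2π·1710/60 = 179.1 rad/s, so T = P/ω = 102×745.7 / 179.1 = 424.8 N·m.
J = π(d_o⁴ − d_i⁴)/32 = π(0.0719⁴ − 0.0363⁴)/32 = 2.453×10^-6 m⁴.
τ_max = T·r/J = 424.8 × 0.0360 / 2.453×10^-6 = 6.224×10^6 Pa.

6220 kPa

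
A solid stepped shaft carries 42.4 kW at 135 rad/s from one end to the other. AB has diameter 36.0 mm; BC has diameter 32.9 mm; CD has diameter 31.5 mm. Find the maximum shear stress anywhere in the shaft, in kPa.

51200 kPa

ω = 135 rad/s, so T = P/ω = 42.4×10³ / 135.0 = 314.1 N·m.
Under the same torque, τ_max = 16T/(πd³) is largest where d is smallest — segment CD (d = 31.5 mm).
τ_max = 16·314.1/(π·(0.0315)³) = 5.118×10^7 Pa.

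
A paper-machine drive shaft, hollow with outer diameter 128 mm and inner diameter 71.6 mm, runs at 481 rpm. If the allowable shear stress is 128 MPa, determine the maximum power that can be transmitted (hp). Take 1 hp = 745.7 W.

3210 hp

J = π(d_o⁴ − d_i⁴)/32 = π(0.128⁴ − 0.0716⁴)/32 = 2.377×10^-5 m⁴.
T_max = τ_allow·J/r = 1.28×10^8 × 2.377×10^-5 / 0.0640 = 47550 N·m.
ω = 2π·481/60 = 50.37 rad/s, so P_max = T_max·ω = 2.395×10^6 W.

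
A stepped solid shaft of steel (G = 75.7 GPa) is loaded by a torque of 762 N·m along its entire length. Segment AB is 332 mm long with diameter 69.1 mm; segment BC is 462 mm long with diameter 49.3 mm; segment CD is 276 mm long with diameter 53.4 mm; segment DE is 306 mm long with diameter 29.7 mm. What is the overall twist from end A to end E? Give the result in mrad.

53.3 mrad

J_AB = π(0.0691)⁴/32 = 2.24×10^-6 m⁴; J_BC = π(0.0493)⁴/32 = 5.80×10^-7 m⁴; J_CD = π(0.0534)⁴/32 = 7.98×10^-7 m⁴; J_DE = π(0.0297)⁴/32 = 7.64×10^-8 m⁴.
θ = (T/G)·Σ L_i/J_i = (762.0/75.7×10⁹)·(0.332/2.24×10^-6 + 0.462/5.80×10^-7 + 0.276/7.98×10^-7 + 0.306/7.64×10^-8) = 0.05332 rad.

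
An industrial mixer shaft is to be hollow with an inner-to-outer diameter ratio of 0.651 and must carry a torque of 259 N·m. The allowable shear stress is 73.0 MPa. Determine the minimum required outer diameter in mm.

28.0 mm

For a hollow shaft with d_i/d_o = 0.651: τ_max = 16T/(π d_o³ (1−k⁴)), so d_o = [16T/(π τ_allow (1−k⁴))]^(1/3) = [16·259.0/(π·7.30×10^7·0.8204)]^(1/3) = 0.02803 m.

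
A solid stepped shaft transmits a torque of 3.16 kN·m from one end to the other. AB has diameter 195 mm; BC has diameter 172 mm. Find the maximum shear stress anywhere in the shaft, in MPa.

3.16 MPa

Under the same torque, τ_max = 16T/(πd³) is largest where d is smallest — segment BC (d = 172 mm).
τ_max = 16·3160/(π·(0.172)³) = 3.163×10^6 Pa.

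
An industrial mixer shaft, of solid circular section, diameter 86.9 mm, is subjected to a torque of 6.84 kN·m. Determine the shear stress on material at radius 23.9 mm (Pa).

J = πd⁴/32 = π(0.0869)⁴/32 = 5.599×10^-6 m⁴.
Shear stress varies linearly with radius: τ = T·r/J = 6840 × 0.0239 / 5.599×10^-6 = 2.920×10^7 Pa.

2.92e7 Pa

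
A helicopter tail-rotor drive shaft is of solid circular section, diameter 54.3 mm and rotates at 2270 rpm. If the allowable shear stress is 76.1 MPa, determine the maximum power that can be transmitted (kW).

569 kW

J = πd⁴/32 = π(0.0543)⁴/32 = 8.535×10^-7 m⁴.
T_max = τ_allow·J/r = 7.61×10^7 × 8.535×10^-7 / 0.0271 = 2392 N·m.
ω = 2π·2270/60 = 237.7 rad/s, so P_max = T_max·ω = 5.687×10^5 W.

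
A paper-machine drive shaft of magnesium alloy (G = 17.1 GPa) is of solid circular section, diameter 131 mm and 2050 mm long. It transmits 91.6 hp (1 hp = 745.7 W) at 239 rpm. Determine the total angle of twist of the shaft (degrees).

0.648°

ω = 2π·239/60 = 25.03 rad/s, so T = P/ω = 91.6×745.7 / 25.03 = 2729 N·m.
J = πd⁴/32 = π(0.131)⁴/32 = 2.891×10^-5 m⁴.
θ = T·L/(G·J) = 2729 × 2.05 / (17.1×10⁹ × 2.891×10^-5) = 0.01132 rad.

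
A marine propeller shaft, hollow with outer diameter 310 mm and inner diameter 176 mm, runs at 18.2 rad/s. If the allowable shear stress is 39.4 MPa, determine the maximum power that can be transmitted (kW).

3760 kW

J = π(d_o⁴ − d_i⁴)/32 = π(0.310⁴ − 0.176⁴)/32 = 8.125×10^-4 m⁴.
T_max = τ_allow·J/r = 3.94×10^7 × 8.125×10^-4 / 0.155 = 206500 N·m.
ω = 18.2 rad/s, so P_max = T_max·ω = 3.759×10^6 W.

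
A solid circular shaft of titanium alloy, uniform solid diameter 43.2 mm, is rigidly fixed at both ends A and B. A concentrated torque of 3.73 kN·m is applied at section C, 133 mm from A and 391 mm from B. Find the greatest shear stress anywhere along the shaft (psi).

25500 psi

With uniform GJ and both ends fixed, compatibility θ_AC = θ_CB gives T_A·a = T_B·b, together with T_A + T_B = T₀.
T_A = T₀·b/(a+b) = 3730·391/524.0 = 2783 N·m; T_B = 946.7 N·m.
τ in each portion: τ_AC = 1.76×10^8 Pa, τ_CB = 5.98×10^7 Pa; maximum is in AC.
τ_max = T_AC·r/J = 2783·0.0216/3.42×10^-7 = 1.758×10^8 Pa.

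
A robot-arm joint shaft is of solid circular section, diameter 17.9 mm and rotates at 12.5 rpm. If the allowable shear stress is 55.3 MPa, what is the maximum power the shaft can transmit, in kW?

J = πd⁴/32 = π(0.0179)⁴/32 = 1.008×10^-8 m⁴.
T_max = τ_allow·J/r = 5.53×10^7 × 1.008×10^-8 / 0.00895 = 62.28 N·m.
ω = 2π·12.5/60 = 1.309 rad/s, so P_max = T_max·ω = 81.52 W.

0.0815 kW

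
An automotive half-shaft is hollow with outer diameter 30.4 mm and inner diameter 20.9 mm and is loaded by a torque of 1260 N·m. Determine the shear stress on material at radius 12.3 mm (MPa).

238 MPa

J = π(d_o⁴ − d_i⁴)/32 = π(0.0304⁴ − 0.0209⁴)/32 = 6.512×10^-8 m⁴.
Shear stress varies linearly with radius: τ = T·r/J = 1260 × 0.0123 / 6.512×10^-8 = 2.380×10^8 Pa.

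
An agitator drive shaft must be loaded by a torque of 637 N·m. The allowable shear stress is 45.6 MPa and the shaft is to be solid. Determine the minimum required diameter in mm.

41.4 mm

For a solid shaft τ_max = 16T/(πd³), so d = (16T/(π τ_allow))^(1/3) = (16·637.0/(π·4.56×10^7))^(1/3) = 0.04144 m.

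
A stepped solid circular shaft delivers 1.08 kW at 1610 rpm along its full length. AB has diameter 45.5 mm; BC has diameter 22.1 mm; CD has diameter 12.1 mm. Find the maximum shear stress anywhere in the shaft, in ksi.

ω = 2π·1610/60 = 168.6 rad/s, so T = P/ω = 1.08×10³ / 168.6 = 6.406 N·m.
Under the same torque, τ_max = 16T/(πd³) is largest where d is smallest — segment CD (d = 12.1 mm).
τ_max = 16·6.406/(π·(0.0121)³) = 1.842×10^7 Pa.

2.67 ksi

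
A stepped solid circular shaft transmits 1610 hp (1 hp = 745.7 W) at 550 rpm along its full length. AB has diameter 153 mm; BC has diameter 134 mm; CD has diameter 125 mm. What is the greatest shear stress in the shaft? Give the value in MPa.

ω = 2π·550/60 = 57.60 rad/s, so T = P/ω = 1610×745.7 / 57.60 = 20840 N·m.
Under the same torque, τ_max = 16T/(πd³) is largest where d is smallest — segment CD (d = 125 mm).
τ_max = 16·20840/(π·(0.125)³) = 5.435×10^7 Pa.

54.4 MPa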